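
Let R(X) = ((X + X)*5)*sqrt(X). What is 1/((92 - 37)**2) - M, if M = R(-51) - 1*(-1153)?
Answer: -3487824/3025 + 510*I*sqrt(51) ≈ -1153.0 + 3642.1*I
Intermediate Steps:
R(X) = 10*X**(3/2) (R(X) = ((2*X)*5)*sqrt(X) = (10*X)*sqrt(X) = 10*X**(3/2))
M = 1153 - 510*I*sqrt(51) (M = 10*(-51)**(3/2) - 1*(-1153) = 10*(-51*I*sqrt(51)) + 1153 = -510*I*sqrt(51) + 1153 = 1153 - 510*I*sqrt(51) ≈ 1153.0 - 3642.1*I)
1/((92 - 37)**2) - M = 1/((92 - 37)**2) - (1153 - 510*I*sqrt(51)) = 1/(55**2) + (-1153 + 510*I*sqrt(51)) = 1/3025 + (-1153 + 510*I*sqrt(51)) = -3487824/3025 + 510*I*sqrt(51)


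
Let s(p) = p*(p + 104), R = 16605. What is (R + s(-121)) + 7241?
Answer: 25903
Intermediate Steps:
s(p) = p*(104 + p)
(R + s(-121)) + 7241 = (16605 - 121*(104 - 121)) + 7241 = (16605 - 121*(-17)) + 7241 = (16605 + 2057) + 7241 = 18662 + 7241 = 25903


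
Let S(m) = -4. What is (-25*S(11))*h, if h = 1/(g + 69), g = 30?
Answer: 100/99 ≈ 1.0101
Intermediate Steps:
h = 1/99 (h = 1/(30 + 69) = 1/99 ≈ 0.010101)
(-25*S(11))*h = -25*(-4)*(1/99) = 100*(1/99) = 100/99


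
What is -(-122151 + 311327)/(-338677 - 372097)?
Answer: 94588/355387 ≈ 0.26615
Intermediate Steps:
-(-122151 + 311327)/(-338677 - 372097) = -189176/(-710774) = -189176*(-1)/710774 = -1*(-94588/355387) = 94588/355387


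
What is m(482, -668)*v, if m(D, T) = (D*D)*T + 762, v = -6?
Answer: 931150020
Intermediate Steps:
m(D, T) = 762 + T*D² (m(D, T) = D²*T + 762 = T*D² + 762 = 762 + T*D²)
m(482, -668)*v = (762 - 668*482²)*(-6) = (762 - 668*232324)*(-6) = (762 - 155192432)*(-6) = -155191670*(-6) = 931150020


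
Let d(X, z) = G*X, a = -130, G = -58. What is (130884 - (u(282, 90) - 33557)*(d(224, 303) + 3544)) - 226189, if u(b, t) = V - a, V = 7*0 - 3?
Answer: -315941945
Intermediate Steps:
V = -3 (V = 0 - 3 = -3)
u(b, t) = 127 (u(b, t) = -3 - 1*(-130) = -3 + 130 = 127)
d(X, z) = -58*X
(130884 - (u(282, 90) - 33557)*(d(224, 303) + 3544)) - 226189 = (130884 - (127 - 33557)*(-58*224 + 3544)) - 226189 = (130884 - (-33430)*(-12992 + 3544)) - 226189 = (130884 - (-33430)*(-9448)) - 226189 = (130884 - 1*315846640) - 226189 = (130884 - 315846640) - 226189 = -315715756 - 226189 = -315941945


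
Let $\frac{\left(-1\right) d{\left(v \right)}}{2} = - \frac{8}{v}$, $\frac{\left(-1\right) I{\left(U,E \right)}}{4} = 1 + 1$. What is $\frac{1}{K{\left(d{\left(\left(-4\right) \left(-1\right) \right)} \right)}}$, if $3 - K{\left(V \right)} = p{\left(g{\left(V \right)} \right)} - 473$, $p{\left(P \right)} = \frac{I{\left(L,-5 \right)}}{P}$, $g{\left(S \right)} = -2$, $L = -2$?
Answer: $\frac{1}{472} \approx 0.0021186$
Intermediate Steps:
$I{\left(U,E \right)} = -8$ ($I{\left(U,E \right)} = - 4 \left(1 + 1\right) = \left(-4\right) 2 = -8$)
$d{\left(v \right)} = \frac{16}{v}$ ($d{\left(v \right)} = - 2 \left(- \frac{8}{v}\right) = \frac{16}{v}$)
$p{\left(P \right)} = - \frac{8}{P}$
$K{\left(V \right)} = 472$ ($K{\left(V \right)} = 3 - \left(- \frac{8}{-2} - 473\right) = 3 - \left(\left(-8\right) \left(- \frac{1}{2}\right) - 473\right) = 3 - \left(4 - 473\right) = 3 - -469 = 3 + 469 = 472$)
$\frac{1}{K{\left(d{\left(\left(-4\right) \left(-1\right) \right)} \right)}} = \frac{1}{472}$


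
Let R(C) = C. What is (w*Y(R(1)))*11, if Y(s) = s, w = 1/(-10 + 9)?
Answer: -11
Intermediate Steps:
w = -1 (w = 1/(-1) = -1)
(w*Y(R(1)))*11 = -1*1*11 = -1*11 = -11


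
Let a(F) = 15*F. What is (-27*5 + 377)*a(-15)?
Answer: -54450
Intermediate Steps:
(-27*5 + 377)*a(-15) = (-27*5 + 377)*(15*(-15)) = (-135 + 377)*(-225) = 242*(-225) = -54450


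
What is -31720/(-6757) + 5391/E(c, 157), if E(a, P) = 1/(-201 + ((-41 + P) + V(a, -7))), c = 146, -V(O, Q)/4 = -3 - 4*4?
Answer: -327811163/6757 ≈ -48514.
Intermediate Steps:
V(O, Q) = 76 (V(O, Q) = -4*(-3 - 4*4) = -4*(-3 - 16) = -4*(-19) = 76)
E(a, P) = 1/(-166 + P) (E(a, P) = 1/(-201 + ((-41 + P) + 76)) = 1/(-201 + (35 + P)) = 1/(-166 + P))
-31720/(-6757) + 5391/E(c, 157) = -31720/(-6757) + 5391/(1/(-166 + 157)) = -31720*(-1/6757) + 5391/(1/(-9)) = 31720/6757 + 5391/(-⅑) = 31720/6757 + 5391*(-9) = 31720/6757 - 48519 = -327811163/6757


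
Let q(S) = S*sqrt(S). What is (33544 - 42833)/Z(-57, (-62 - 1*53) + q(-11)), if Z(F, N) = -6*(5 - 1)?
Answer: 9289/24 ≈ 387.04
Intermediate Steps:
q(S) = S**(3/2)
Z(F, N) = -24 (Z(F, N) = -6*4 = -24)
(33544 - 42833)/Z(-57, (-62 - 1*53) + q(-11)) = (33544 - 42833)/(-24) = -9289*(-1/24) = 9289/24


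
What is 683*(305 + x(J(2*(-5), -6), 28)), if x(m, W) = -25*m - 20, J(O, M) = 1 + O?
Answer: 348330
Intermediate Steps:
x(m, W) = -20 - 25*m
683*(305 + x(J(2*(-5), -6), 28)) = 683*(305 + (-20 - 25*(1 + 2*(-5)))) = 683*(305 + (-20 - 25*(1 - 10))) = 683*(305 + (-20 - 25*(-9))) = 683*(305 + (-20 + 225)) = 683*(305 + 205) = 683*510 = 348330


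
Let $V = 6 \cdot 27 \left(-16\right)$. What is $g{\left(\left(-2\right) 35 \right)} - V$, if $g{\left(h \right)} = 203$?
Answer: $2795$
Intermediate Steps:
$V = -2592$ ($V = 162 \left(-16\right) = -2592$)
$g{\left(\left(-2\right) 35 \right)} - V = 203 - -2592 = 203 + 2592 = 2795$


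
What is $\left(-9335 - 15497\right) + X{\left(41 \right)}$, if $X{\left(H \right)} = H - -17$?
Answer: $-24774$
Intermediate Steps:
$X{\left(H \right)} = 17 + H$ ($X{\left(H \right)} = H + 17 = 17 + H$)
$\left(-9335 - 15497\right) + X{\left(41 \right)} = \left(-9335 - 15497\right) + \left(17 + 41\right) = -24832 + 58 = -24774$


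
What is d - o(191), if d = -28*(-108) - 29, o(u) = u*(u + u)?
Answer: -69967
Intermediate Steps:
o(u) = 2*u² (o(u) = u*(2*u) = 2*u²)
d = 2995 (d = 3024 - 29 = 2995)
d - o(191) = 2995 - 2*191² = 2995 - 2*36481 = 2995 - 1*72962 = 2995 - 72962 = -69967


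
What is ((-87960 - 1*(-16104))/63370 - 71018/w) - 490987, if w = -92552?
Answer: -719912710645683/1466255060 ≈ -4.9099e+5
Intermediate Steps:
((-87960 - 1*(-16104))/63370 - 71018/w) - 490987 = ((-87960 - 1*(-16104))/63370 - 71018/(-92552)) - 490987 = ((-87960 + 16104)*(1/63370) - 71018*(-1/92552)) - 490987 = (-71856*1/63370 + 35509/46276) - 490987 = (-35928/31685 + 35509/46276) - 490987 = -537501463/1466255060 - 490987 = -719912710645683/1466255060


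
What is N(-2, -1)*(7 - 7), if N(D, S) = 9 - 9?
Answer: 0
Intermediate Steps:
N(D, S) = 0
N(-2, -1)*(7 - 7) = 0*(7 - 7) = 0*0 = 0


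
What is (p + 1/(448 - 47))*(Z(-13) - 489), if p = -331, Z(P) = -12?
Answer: 66497730/401 ≈ 1.6583e+5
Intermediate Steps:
(p + 1/(448 - 47))*(Z(-13) - 489) = (-331 + 1/(448 - 47))*(-12 - 489) = (-331 + 1/401)*(-501) = -132730/401*(-501) = 66497730/401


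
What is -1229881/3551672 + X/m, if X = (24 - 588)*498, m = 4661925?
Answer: -2243726066303/5519209496200 ≈ -0.40653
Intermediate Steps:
X = -280872 (X = -564*498 = -280872)
-1229881/3551672 + X/m = -1229881/3551672 - 280872/4661925 = -1229881*1/3551672 - 280872*1/4661925 = -1229881/3551672 - 93624/1553975 = -2243726066303/5519209496200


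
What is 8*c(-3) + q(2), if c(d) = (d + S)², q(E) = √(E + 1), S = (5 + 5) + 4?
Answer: 968 + √3 ≈ 969.73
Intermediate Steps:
S = 14 (S = 10 + 4 = 14)
q(E) = √(1 + E)
c(d) = (14 + d)² (c(d) = (d + 14)² = (14 + d)²)
8*c(-3) + q(2) = 8*(14 - 3)² + √(1 + 2) = 8*11² + √3 = 8*121 + √3 = 968 + √3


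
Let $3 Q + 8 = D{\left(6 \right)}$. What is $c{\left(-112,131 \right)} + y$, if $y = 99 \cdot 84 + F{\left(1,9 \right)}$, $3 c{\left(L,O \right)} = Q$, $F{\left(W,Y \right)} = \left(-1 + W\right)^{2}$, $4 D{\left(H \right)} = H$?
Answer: $\frac{149675}{18} \approx 8315.3$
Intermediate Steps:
$D{\left(H \right)} = \frac{H}{4}$
$Q = - \frac{13}{6}$ ($Q = - \frac{8}{3} + \frac{\frac{1}{4} \cdot 6}{3} = - \frac{8}{3} + \frac{1}{3} \cdot \frac{3}{2} = - \frac{8}{3} + \frac{1}{2} = - \frac{13}{6} \approx -2.1667$)
$c{\left(L,O \right)} = - \frac{13}{18}$ ($c{\left(L,O \right)} = \frac{1}{3} \left(- \frac{13}{6}\right) = - \frac{13}{18}$)
$y = 8316$ ($y = 99 \cdot 84 + \left(-1 + 1\right)^{2} = 8316 + 0^{2} = 8316 + 0 = 8316$)
$c{\left(-112,131 \right)} + y = - \frac{13}{18} + 8316 = \frac{149675}{18}$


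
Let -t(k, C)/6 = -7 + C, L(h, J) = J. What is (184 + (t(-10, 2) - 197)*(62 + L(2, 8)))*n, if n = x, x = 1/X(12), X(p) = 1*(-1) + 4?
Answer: -11506/3 ≈ -3835.3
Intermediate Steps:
t(k, C) = 42 - 6*C (t(k, C) = -6*(-7 + C) = 42 - 6*C)
X(p) = 3 (X(p) = -1 + 4 = 3)
x = ⅓ (x = 1/3 = ⅓ ≈ 0.33333)
n = ⅓ ≈ 0.33333
(184 + (t(-10, 2) - 197)*(62 + L(2, 8)))*n = (184 + ((42 - 6*2) - 197)*(62 + 8))*(⅓) = (184 + ((42 - 12) - 197)*70)*(⅓) = (184 + (30 - 197)*70)*(⅓) = (184 - 167*70)*(⅓) = (184 - 11690)*(⅓) = -11506*⅓ = -11506/3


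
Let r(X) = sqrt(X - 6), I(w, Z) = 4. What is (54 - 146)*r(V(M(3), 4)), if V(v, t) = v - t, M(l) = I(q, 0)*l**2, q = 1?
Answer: -92*sqrt(26) ≈ -469.11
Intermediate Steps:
M(l) = 4*l**2
r(X) = sqrt(-6 + X)
(54 - 146)*r(V(M(3), 4)) = (54 - 146)*sqrt(-6 + (4*3**2 - 1*4)) = -92*sqrt(-6 + (4*9 - 4)) = -92*sqrt(-6 + (36 - 4)) = -92*sqrt(-6 + 32) = -92*sqrt(26)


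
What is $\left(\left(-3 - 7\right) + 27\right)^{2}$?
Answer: $289$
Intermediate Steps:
$\left(\left(-3 - 7\right) + 27\right)^{2} = \left(-10 + 27\right)^{2} = 17^{2} = 289$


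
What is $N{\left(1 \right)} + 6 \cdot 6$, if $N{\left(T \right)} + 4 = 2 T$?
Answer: $34$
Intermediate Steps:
$N{\left(T \right)} = -4 + 2 T$
$N{\left(1 \right)} + 6 \cdot 6 = \left(-4 + 2 \cdot 1\right) + 6 \cdot 6 = \left(-4 + 2\right) + 36 = -2 + 36 = 34$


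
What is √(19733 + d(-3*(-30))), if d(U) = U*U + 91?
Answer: 2*√6981 ≈ 167.10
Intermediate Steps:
d(U) = 91 + U² (d(U) = U² + 91 = 91 + U²)
√(19733 + d(-3*(-30))) = √(19733 + (91 + (-3*(-30))²)) = √(19733 + (91 + 90²)) = √(19733 + (91 + 8100)) = √(19733 + 8191) = √27924 = 2*√6981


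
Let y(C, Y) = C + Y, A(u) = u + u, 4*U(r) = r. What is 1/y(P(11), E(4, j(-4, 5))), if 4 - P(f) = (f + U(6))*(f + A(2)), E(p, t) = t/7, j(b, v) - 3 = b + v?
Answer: -14/2561 ≈ -0.0054666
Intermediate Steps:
U(r) = r/4
j(b, v) = 3 + b + v (j(b, v) = 3 + (b + v) = 3 + b + v)
E(p, t) = t/7 (E(p, t) = t*(⅐) = t/7)
A(u) = 2*u
P(f) = 4 - (4 + f)*(3/2 + f) (P(f) = 4 - (f + (¼)*6)*(f + 2*2) = 4 - (f + 3/2)*(f + 4) = 4 - (3/2 + f)*(4 + f) = 4 - (4 + f)*(3/2 + f))
1/y(P(11), E(4, j(-4, 5))) = 1/((-2 - 1*11² - 11/2*11) + (3 - 4 + 5)/7) = 1/((-2 - 1*121 - 121/2) + (⅐)*4) = 1/((-2 - 121 - 121/2) + 4/7) = 1/(-367/2 + 4/7) = 1/(-2561/14) = -14/2561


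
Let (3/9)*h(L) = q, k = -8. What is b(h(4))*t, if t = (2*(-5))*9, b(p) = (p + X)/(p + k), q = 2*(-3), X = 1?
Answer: -765/13 ≈ -58.846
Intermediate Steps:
q = -6
h(L) = -18 (h(L) = 3*(-6) = -18)
b(p) = (1 + p)/(-8 + p) (b(p) = (p + 1)/(p - 8) = (1 + p)/(-8 + p))
t = -90 (t = -10*9 = -90)
b(h(4))*t = ((1 - 18)/(-8 - 18))*(-90) = (-17/(-26))*(-90) = -1/26*(-17)*(-90) = (17/26)*(-90) = -765/13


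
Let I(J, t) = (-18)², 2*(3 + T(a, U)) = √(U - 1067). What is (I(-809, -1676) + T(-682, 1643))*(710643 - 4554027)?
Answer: -1279846872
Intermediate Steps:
T(a, U) = -3 + √(-1067 + U)/2 (T(a, U) = -3 + √(U - 1067)/2 = -3 + √(-1067 + U)/2)
I(J, t) = 324
(I(-809, -1676) + T(-682, 1643))*(710643 - 4554027) = (324 + (-3 + √(-1067 + 1643)/2))*(710643 - 4554027) = (324 + (-3 + √576/2))*(-3843384) = (324 + (-3 + (½)*24))*(-3843384) = (324 + (-3 + 12))*(-3843384) = (324 + 9)*(-3843384) = 333*(-3843384) = -1279846872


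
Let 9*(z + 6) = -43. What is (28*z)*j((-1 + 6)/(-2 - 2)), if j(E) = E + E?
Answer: 6790/9 ≈ 754.44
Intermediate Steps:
z = -97/9 (z = -6 + (⅑)*(-43) = -6 - 43/9 = -97/9 ≈ -10.778)
j(E) = 2*E
(28*z)*j((-1 + 6)/(-2 - 2)) = (28*(-97/9))*(2*((-1 + 6)/(-2 - 2))) = -5432*5/(-4)/9 = -5432*5*(-¼)/9 = -5432*(-5)/(9*4) = -2716/9*(-5/2) = 6790/9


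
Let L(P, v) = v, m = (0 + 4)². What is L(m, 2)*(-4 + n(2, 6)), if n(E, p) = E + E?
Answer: 0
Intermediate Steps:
m = 16 (m = 4² = 16)
n(E, p) = 2*E
L(m, 2)*(-4 + n(2, 6)) = 2*(-4 + 2*2) = 2*(-4 + 4) = 2*0 = 0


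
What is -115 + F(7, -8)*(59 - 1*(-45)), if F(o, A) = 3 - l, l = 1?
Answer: 93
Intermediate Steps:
F(o, A) = 2 (F(o, A) = 3 - 1*1 = 3 - 1 = 2)
-115 + F(7, -8)*(59 - 1*(-45)) = -115 + 2*(59 - 1*(-45)) = -115 + 2*(59 + 45) = -115 + 2*104 = -115 + 208 = 93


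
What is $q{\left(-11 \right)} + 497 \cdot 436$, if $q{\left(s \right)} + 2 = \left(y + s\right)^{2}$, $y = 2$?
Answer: $216771$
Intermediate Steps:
$q{\left(s \right)} = -2 + \left(2 + s\right)^{2}$
$q{\left(-11 \right)} + 497 \cdot 436 = \left(-2 + \left(2 - 11\right)^{2}\right) + 497 \cdot 436 = \left(-2 + \left(-9\right)^{2}\right) + 216692 = \left(-2 + 81\right) + 216692 = 79 + 216692 = 216771$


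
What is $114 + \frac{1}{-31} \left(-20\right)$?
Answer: $\frac{3554}{31} \approx 114.65$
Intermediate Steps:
$114 + \frac{1}{-31} \left(-20\right) = 114 - - \frac{20}{31} = 114 + \frac{20}{31} = \frac{3554}{31}$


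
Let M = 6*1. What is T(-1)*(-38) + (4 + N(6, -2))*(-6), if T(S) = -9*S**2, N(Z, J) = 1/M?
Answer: 317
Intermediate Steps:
M = 6
N(Z, J) = 1/6
T(-1)*(-38) + (4 + N(6, -2))*(-6) = -9*(-1)**2*(-38) + (4 + 1/6)*(-6) = -9*1*(-38) + (25/6)*(-6) = -9*(-38) - 25 = 342 - 25 = 317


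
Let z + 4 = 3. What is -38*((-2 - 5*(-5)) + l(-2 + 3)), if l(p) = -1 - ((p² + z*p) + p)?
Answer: -798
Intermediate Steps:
z = -1 (z = -4 + 3 = -1)
l(p) = -1 - p² (l(p) = -1 - ((p² - p) + p) = -1 - p²)
-38*((-2 - 5*(-5)) + l(-2 + 3)) = -38*((-2 - 5*(-5)) + (-1 - (-2 + 3)²)) = -38*((-2 + 25) + (-1 - 1*1²)) = -38*(23 + (-1 - 1*1)) = -38*(23 + (-1 - 1)) = -38*(23 - 2) = -38*21 = -798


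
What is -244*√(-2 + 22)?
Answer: -488*√5 ≈ -1091.2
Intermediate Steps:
-244*√(-2 + 22) = -488*√5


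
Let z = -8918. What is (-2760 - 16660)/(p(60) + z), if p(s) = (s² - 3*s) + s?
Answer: 9710/2719 ≈ 3.5712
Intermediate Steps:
p(s) = s² - 2*s
(-2760 - 16660)/(p(60) + z) = (-2760 - 16660)/(60*(-2 + 60) - 8918) = -19420/(60*58 - 8918) = -19420/(3480 - 8918) = -19420/(-5438) = -19420*(-1/5438) = 9710/2719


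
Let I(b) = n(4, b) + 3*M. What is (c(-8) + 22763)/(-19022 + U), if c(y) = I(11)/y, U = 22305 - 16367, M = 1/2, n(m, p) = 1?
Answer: -364203/209344 ≈ -1.7397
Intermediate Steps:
M = ½ ≈ 0.50000
U = 5938
I(b) = 5/2 (I(b) = 1 + 3*(½) = 1 + 3/2 = 5/2)
c(y) = 5/(2*y)
(c(-8) + 22763)/(-19022 + U) = ((5/2)/(-8) + 22763)/(-19022 + 5938) = ((5/2)*(-⅛) + 22763)/(-13084) = (-5/16 + 22763)*(-1/13084) = (364203/16)*(-1/13084) = -364203/209344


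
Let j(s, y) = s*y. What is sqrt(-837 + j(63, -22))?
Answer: 3*I*sqrt(247) ≈ 47.149*I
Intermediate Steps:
sqrt(-837 + j(63, -22)) = sqrt(-837 + 63*(-22)) = sqrt(-837 - 1386) = sqrt(-2223) = 3*I*sqrt(247)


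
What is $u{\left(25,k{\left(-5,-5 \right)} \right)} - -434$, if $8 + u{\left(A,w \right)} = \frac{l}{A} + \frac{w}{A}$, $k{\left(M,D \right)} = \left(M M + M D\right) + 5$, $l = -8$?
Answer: $\frac{10697}{25} \approx 427.88$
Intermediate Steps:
$k{\left(M,D \right)} = 5 + M^{2} + D M$ ($k{\left(M,D \right)} = \left(M^{2} + D M\right) + 5 = 5 + M^{2} + D M$)
$u{\left(A,w \right)} = -8 - \frac{8}{A} + \frac{w}{A}$ ($u{\left(A,w \right)} = -8 + \left(- \frac{8}{A} + \frac{w}{A}\right) = -8 - \frac{8}{A} + \frac{w}{A}$)
$u{\left(25,k{\left(-5,-5 \right)} \right)} - -434 = \frac{-8 + \left(5 + \left(-5\right)^{2} - -25\right) - 200}{25} - -434 = \frac{-8 + \left(5 + 25 + 25\right) - 200}{25} + 434 = \frac{-8 + 55 - 200}{25} + 434 = \frac{1}{25} \left(-153\right) + 434 = - \frac{153}{25} + 434 = \frac{10697}{25}$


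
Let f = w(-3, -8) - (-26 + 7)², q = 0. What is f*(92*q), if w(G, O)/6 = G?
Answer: 0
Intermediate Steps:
w(G, O) = 6*G
f = -379 (f = 6*(-3) - (-26 + 7)² = -18 - 1*(-19)² = -18 - 1*361 = -18 - 361 = -379)
f*(92*q) = -34868*0 = -379*0 = 0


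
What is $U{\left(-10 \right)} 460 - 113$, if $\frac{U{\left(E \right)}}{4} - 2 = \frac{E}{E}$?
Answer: $5407$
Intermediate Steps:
$U{\left(E \right)} = 12$ ($U{\left(E \right)} = 8 + 4 \frac{E}{E} = 8 + 4 \cdot 1 = 8 + 4 = 12$)
$U{\left(-10 \right)} 460 - 113 = 12 \cdot 460 - 113 = 5520 - 113 = 5407$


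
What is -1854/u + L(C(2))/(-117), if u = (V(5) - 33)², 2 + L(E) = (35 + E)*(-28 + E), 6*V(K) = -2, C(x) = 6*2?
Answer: 214913/45000 ≈ 4.7758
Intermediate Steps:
C(x) = 12
V(K) = -⅓ (V(K) = (⅙)*(-2) = -⅓)
L(E) = -2 + (-28 + E)*(35 + E) (L(E) = -2 + (35 + E)*(-28 + E) = -2 + (-28 + E)*(35 + E))
u = 10000/9 (u = (-⅓ - 33)² = (-100/3)² = 10000/9 ≈ 1111.1)
-1854/u + L(C(2))/(-117) = -1854/10000/9 + (-982 + 12² + 7*12)/(-117) = -1854*9/10000 + (-982 + 144 + 84)*(-1/117) = -8343/5000 - 754*(-1/117) = -8343/5000 + 58/9 = 214913/45000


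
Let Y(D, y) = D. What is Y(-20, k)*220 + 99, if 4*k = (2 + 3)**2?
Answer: -4301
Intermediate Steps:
k = 25/4 (k = (2 + 3)**2/4 = (1/4)*5**2 = (1/4)*25 = 25/4 ≈ 6.2500)
Y(-20, k)*220 + 99 = -20*220 + 99 = -4400 + 99 = -4301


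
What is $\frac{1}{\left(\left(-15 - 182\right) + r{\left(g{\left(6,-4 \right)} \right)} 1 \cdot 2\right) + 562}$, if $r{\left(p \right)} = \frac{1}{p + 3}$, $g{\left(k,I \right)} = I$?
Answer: $\frac{1}{363} \approx 0.0027548$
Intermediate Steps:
$r{\left(p \right)} = \frac{1}{3 + p}$
$\frac{1}{\left(\left(-15 - 182\right) + r{\left(g{\left(6,-4 \right)} \right)} 1 \cdot 2\right) + 562} = \frac{1}{\left(\left(-15 - 182\right) + \frac{1}{3 - 4} \cdot 1 \cdot 2\right) + 562} = \frac{1}{\left(-197 + \frac{1}{-1} \cdot 1 \cdot 2\right) + 562} = \frac{1}{\left(-197 + \left(-1\right) 1 \cdot 2\right) + 562} = \frac{1}{\left(-197 - 2\right) + 562} = \frac{1}{-199 + 562} = \frac{1}{363}$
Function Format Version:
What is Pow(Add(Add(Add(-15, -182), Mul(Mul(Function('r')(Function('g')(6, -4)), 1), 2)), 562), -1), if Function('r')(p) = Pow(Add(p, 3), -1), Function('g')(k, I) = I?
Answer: Rational(1, 363) ≈ 0.0027548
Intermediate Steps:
Function('r')(p) = Pow(Add(3, p), -1)
Pow(Add(Add(Add(-15, -182), Mul(Mul(Function('r')(Function('g')(6, -4)), 1), 2)), 562), -1) = Pow(Add(Add(Add(-15, -182), Mul(Mul(Pow(Add(3, -4), -1), 1), 2)), 562), -1) = Pow(Add(Add(-197, Mul(Mul(Pow(-1, -1), 1), 2)), 562), -1) = Pow(Add(Add(-197, Mul(Mul(-1, 1), 2)), 562), -1) = Pow(Add(Add(-197, Mul(-1, 2)), 562), -1) = Pow(Add(Add(-197, -2), 562), -1) = Pow(Add(-199, 562), -1) = Pow(363, -1) = Rational(1, 363)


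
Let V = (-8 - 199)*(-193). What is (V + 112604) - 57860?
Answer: 94695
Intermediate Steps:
V = 39951 (V = -207*(-193) = 39951)
(V + 112604) - 57860 = (39951 + 112604) - 57860 = 152555 - 57860 = 94695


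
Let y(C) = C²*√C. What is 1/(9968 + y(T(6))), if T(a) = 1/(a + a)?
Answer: 2480357376/24724202323967 - 288*√3/24724202323967 ≈ 0.00010032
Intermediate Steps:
T(a) = 1/(2*a)
y(C) = C^(5/2)
1/(9968 + y(T(6))) = 1/(9968 + ((½)/6)^(5/2)) = 1/(9968 + ((½)*(⅙))^(5/2)) = 1/(9968 + (1/12)^(5/2)) = 1/(9968 + √3/864)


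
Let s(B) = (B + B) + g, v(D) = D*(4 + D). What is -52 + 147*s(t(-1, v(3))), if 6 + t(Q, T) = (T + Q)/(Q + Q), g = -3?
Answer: -5197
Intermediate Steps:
t(Q, T) = -6 + (Q + T)/(2*Q) (t(Q, T) = -6 + (T + Q)/(Q + Q) = -6 + (Q + T)/((2*Q)) = -6 + (Q + T)*(1/(2*Q)) = -6 + (Q + T)/(2*Q))
s(B) = -3 + 2*B (s(B) = (B + B) - 3 = 2*B - 3 = -3 + 2*B)
-52 + 147*s(t(-1, v(3))) = -52 + 147*(-3 + 2*((½)*(3*(4 + 3) - 11*(-1))/(-1))) = -52 + 147*(-3 + 2*((½)*(-1)*(3*7 + 11))) = -52 + 147*(-3 + 2*((½)*(-1)*(21 + 11))) = -52 + 147*(-3 + 2*((½)*(-1)*32)) = -52 + 147*(-3 + 2*(-16)) = -52 + 147*(-3 - 32) = -52 + 147*(-35) = -52 - 5145 = -5197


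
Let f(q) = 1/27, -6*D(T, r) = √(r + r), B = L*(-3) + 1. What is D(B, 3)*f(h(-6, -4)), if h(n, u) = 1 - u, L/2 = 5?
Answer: -√6/162 ≈ -0.015120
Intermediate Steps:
L = 10 (L = 2*5 = 10)
B = -29 (B = 10*(-3) + 1 = -30 + 1 = -29)
D(T, r) = -√2*√r/6 (D(T, r) = -√(r + r)/6 = -√2*√r/6)
f(q) = 1/27
D(B, 3)*f(h(-6, -4)) = -√2*√3/6*(1/27) = -√6/6*(1/27) = -√6/162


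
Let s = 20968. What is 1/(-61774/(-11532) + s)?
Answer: 5766/120932375 ≈ 4.7680e-5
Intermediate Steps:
1/(-61774/(-11532) + s) = 1/(-61774/(-11532) + 20968) = 1/(-61774*(-1/11532) + 20968) = 1/(30887/5766 + 20968) = 1/(120932375/5766) = 5766/120932375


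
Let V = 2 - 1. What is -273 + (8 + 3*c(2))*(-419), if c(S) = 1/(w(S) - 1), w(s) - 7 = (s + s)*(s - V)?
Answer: -37507/10 ≈ -3750.7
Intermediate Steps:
V = 1
w(s) = 7 + 2*s*(-1 + s) (w(s) = 7 + (s + s)*(s - 1*1) = 7 + (2*s)*(s - 1) = 7 + (2*s)*(-1 + s) = 7 + 2*s*(-1 + s))
c(S) = 1/(6 - 2*S + 2*S**2) (c(S) = 1/((7 - 2*S + 2*S**2) - 1) = 1/(6 - 2*S + 2*S**2))
-273 + (8 + 3*c(2))*(-419) = -273 + (8 + 3*(1/(2*(3 + 2**2 - 1*2))))*(-419) = -273 + (8 + 3*(1/(2*(3 + 4 - 2))))*(-419) = -273 + (8 + 3*((1/2)/5))*(-419) = -273 + (8 + 3*((1/2)*(1/5)))*(-419) = -273 + (8 + 3*(1/10))*(-419) = -273 + (8 + 3/10)*(-419) = -273 + (83/10)*(-419) = -273 - 34777/10 = -37507/10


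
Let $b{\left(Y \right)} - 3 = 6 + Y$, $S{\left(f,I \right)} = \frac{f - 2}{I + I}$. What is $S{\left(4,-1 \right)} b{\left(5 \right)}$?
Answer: $-14$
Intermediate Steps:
$S{\left(f,I \right)} = \frac{-2 + f}{2 I}$
$b{\left(Y \right)} = 9 + Y$ ($b{\left(Y \right)} = 3 + \left(6 + Y\right) = 9 + Y$)
$S{\left(4,-1 \right)} b{\left(5 \right)} = \frac{-2 + 4}{2 \left(-1\right)} \left(9 + 5\right) = \frac{1}{2} \left(-1\right) 2 \cdot 14 = \left(-1\right) 14 = -14$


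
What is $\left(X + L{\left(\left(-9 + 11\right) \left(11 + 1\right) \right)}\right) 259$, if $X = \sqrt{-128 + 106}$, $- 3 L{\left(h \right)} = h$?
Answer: $-2072 + 259 i \sqrt{22} \approx -2072.0 + 1214.8 i$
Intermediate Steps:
$L{\left(h \right)} = - \frac{h}{3}$
$X = i \sqrt{22}$ ($X = \sqrt{-22} = i \sqrt{22} \approx 4.6904 i$)
$\left(X + L{\left(\left(-9 + 11\right) \left(11 + 1\right) \right)}\right) 259 = \left(i \sqrt{22} - \frac{\left(-9 + 11\right) \left(11 + 1\right)}{3}\right) 259 = \left(i \sqrt{22} - \frac{2 \cdot 12}{3}\right) 259 = \left(i \sqrt{22} - 8\right) 259 = \left(-8 + i \sqrt{22}\right) 259 = -2072 + 259 i \sqrt{22}$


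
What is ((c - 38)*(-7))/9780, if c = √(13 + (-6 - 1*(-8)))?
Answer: 133/4890 - 7*√15/9780 ≈ 0.024426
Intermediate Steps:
c = √15 (c = √(13 + (-6 + 8)) = √(13 + 2) = √15 ≈ 3.8730)
((c - 38)*(-7))/9780 = ((√15 - 38)*(-7))/9780 = ((-38 + √15)*(-7))*(1/9780) = (266 - 7*√15)*(1/9780) = 133/4890 - 7*√15/9780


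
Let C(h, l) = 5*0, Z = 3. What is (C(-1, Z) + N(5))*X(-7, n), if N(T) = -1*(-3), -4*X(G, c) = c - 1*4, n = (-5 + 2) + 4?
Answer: 9/4 ≈ 2.2500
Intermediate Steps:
C(h, l) = 0
n = 1 (n = -3 + 4 = 1)
X(G, c) = 1 - c/4 (X(G, c) = -(c - 1*4)/4 = -(c - 4)/4 = -(-4 + c)/4 = 1 - c/4)
N(T) = 3
(C(-1, Z) + N(5))*X(-7, n) = (0 + 3)*(1 - ¼*1) = 3*(1 - ¼) = 3*(¾) = 9/4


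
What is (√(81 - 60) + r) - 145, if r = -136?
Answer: -281 + √21 ≈ -276.42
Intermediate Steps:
(√(81 - 60) + r) - 145 = (√(81 - 60) - 136) - 145 = (√21 - 136) - 145 = (-136 + √21) - 145 = -281 + √21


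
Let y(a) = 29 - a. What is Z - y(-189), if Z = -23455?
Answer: -23673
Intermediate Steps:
Z - y(-189) = -23455 - (29 - 1*(-189)) = -23455 - (29 + 189) = -23455 - 1*218 = -23455 - 218 = -23673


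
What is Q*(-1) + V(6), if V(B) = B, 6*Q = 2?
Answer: 17/3 ≈ 5.6667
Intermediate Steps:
Q = ⅓ (Q = (⅙)*2 = ⅓ ≈ 0.33333)
Q*(-1) + V(6) = (⅓)*(-1) + 6 = -⅓ + 6 = 17/3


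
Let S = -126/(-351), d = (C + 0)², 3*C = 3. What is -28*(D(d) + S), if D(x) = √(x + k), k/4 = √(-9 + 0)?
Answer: -392/39 - 28*√(1 + 12*I) ≈ -81.552 - 65.79*I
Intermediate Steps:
C = 1 (C = (⅓)*3 = 1)
d = 1 (d = (1 + 0)² = 1² = 1)
k = 12*I (k = 4*√(-9 + 0) = 4*√(-9) = 4*(3*I) = 12*I ≈ 12.0*I)
S = 14/39 (S = -126*(-1/351) = 14/39 ≈ 0.35897)
D(x) = √(x + 12*I)
-28*(D(d) + S) = -28*(√(1 + 12*I) + 14/39) = -28*(14/39 + √(1 + 12*I)) = -392/39 - 28*√(1 + 12*I)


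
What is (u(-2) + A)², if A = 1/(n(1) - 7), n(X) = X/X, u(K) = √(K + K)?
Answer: (-1 + 12*I)²/36 ≈ -3.9722 - 0.66667*I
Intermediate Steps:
u(K) = √2*√K (u(K) = √(2*K) = √2*√K)
n(X) = 1
A = -⅙ (A = 1/(1 - 7) = 1/(-6) = -⅙ ≈ -0.16667)
(u(-2) + A)² = (√2*√(-2) - ⅙)² = (√2*(I*√2) - ⅙)² = (2*I - ⅙)² = (-⅙ + 2*I)²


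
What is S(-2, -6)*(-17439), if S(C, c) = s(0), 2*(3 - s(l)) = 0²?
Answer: -52317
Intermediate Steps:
s(l) = 3 (s(l) = 3 - ½*0² = 3 - ½*0 = 3 + 0 = 3)
S(C, c) = 3
S(-2, -6)*(-17439) = 3*(-17439) = -52317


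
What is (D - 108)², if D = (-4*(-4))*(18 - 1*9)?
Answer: 1296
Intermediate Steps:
D = 144 (D = 16*(18 - 9) = 16*9 = 144)
(D - 108)² = (144 - 108)² = 36² = 1296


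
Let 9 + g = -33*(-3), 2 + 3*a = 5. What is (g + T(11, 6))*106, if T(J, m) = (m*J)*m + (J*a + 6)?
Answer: 53318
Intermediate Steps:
a = 1 (a = -⅔ + (⅓)*5 = -⅔ + 5/3 = 1)
T(J, m) = 6 + J + J*m² (T(J, m) = (m*J)*m + (J*1 + 6) = (J*m)*m + (J + 6) = J*m² + (6 + J) = 6 + J + J*m²)
g = 90 (g = -9 - 33*(-3) = -9 + 99 = 90)
(g + T(11, 6))*106 = (90 + (6 + 11 + 11*6²))*106 = (90 + (6 + 11 + 11*36))*106 = (90 + (6 + 11 + 396))*106 = (90 + 413)*106 = 503*106 = 53318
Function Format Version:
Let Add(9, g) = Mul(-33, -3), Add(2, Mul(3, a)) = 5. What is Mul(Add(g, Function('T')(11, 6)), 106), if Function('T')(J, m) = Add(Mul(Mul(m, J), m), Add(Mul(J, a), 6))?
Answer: 53318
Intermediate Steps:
a = 1 (a = Add(Rational(-2, 3), Mul(Rational(1, 3), 5)) = Add(Rational(-2, 3), Rational(5, 3)) = 1)
Function('T')(J, m) = Add(6, J, Mul(J, Pow(m, 2))) (Function('T')(J, m) = Add(Mul(Mul(m, J), m), Add(Mul(J, 1), 6)) = Add(Mul(Mul(J, m), m), Add(J, 6)) = Add(Mul(J, Pow(m, 2)), Add(6, J)) = Add(6, J, Mul(J, Pow(m, 2))))
g = 90 (g = Add(-9, Mul(-33, -3)) = Add(-9, 99) = 90)
Mul(Add(g, Function('T')(11, 6)), 106) = Mul(Add(90, Add(6, 11, Mul(11, Pow(6, 2)))), 106) = Mul(Add(90, Add(6, 11, Mul(11, 36))), 106) = Mul(Add(90, Add(6, 11, 396)), 106) = Mul(Add(90, 413), 106) = Mul(503, 106) = 53318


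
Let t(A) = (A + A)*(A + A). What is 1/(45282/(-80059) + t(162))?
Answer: 80059/8404228302 ≈ 9.5260e-6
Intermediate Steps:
t(A) = 4*A² (t(A) = (2*A)*(2*A) = 4*A²)
1/(45282/(-80059) + t(162)) = 1/(45282/(-80059) + 4*162²) = 1/(45282*(-1/80059) + 4*26244) = 1/(-45282/80059 + 104976) = 1/(8404228302/80059) = 80059/8404228302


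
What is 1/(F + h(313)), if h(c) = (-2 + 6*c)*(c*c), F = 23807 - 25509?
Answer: 1/183788142 ≈ 5.4410e-9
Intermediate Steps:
F = -1702
h(c) = c²*(-2 + 6*c) (h(c) = (-2 + 6*c)*c² = c²*(-2 + 6*c))
1/(F + h(313)) = 1/(-1702 + 313²*(-2 + 6*313)) = 1/(-1702 + 97969*(-2 + 1878)) = 1/(-1702 + 97969*1876) = 1/(-1702 + 183789844) = 1/183788142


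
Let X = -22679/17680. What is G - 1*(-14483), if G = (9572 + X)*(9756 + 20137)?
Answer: 5058458989373/17680 ≈ 2.8611e+8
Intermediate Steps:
X = -22679/17680 (X = -22679*1/17680 = -22679/17680 ≈ -1.2827)
G = 5058202929933/17680 (G = (9572 - 22679/17680)*(9756 + 20137) = (169210281/17680)*29893 = 5058202929933/17680 ≈ 2.8610e+8)
G - 1*(-14483) = 5058202929933/17680 - 1*(-14483) = 5058202929933/17680 + 14483 = 5058458989373/17680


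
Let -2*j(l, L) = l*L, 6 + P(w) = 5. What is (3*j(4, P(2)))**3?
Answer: 216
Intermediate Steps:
P(w) = -1 (P(w) = -6 + 5 = -1)
j(l, L) = -L*l/2 (j(l, L) = -l*L/2 = -L*l/2)
(3*j(4, P(2)))**3 = (3*(-1/2*(-1)*4))**3 = (3*2)**3 = 6**3 = 216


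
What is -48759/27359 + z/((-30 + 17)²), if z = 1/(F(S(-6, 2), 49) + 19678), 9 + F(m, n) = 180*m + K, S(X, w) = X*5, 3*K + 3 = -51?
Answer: -117432074662/65891935421 ≈ -1.7822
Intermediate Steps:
K = -18 (K = -1 + (⅓)*(-51) = -1 - 17 = -18)
S(X, w) = 5*X
F(m, n) = -27 + 180*m (F(m, n) = -9 + (180*m - 18) = -9 + (-18 + 180*m) = -27 + 180*m)
z = 1/14251 (z = 1/((-27 + 180*(5*(-6))) + 19678) = 1/((-27 + 180*(-30)) + 19678) = 1/((-27 - 5400) + 19678) = 1/(-5427 + 19678) = 1/14251 ≈ 7.0170e-5)
-48759/27359 + z/((-30 + 17)²) = -48759/27359 + 1/(14251*((-30 + 17)²)) = -48759*1/27359 + 1/(14251*((-13)²)) = -48759/27359 + (1/14251)/169 = -48759/27359 + (1/14251)*(1/169) = -48759/27359 + 1/2408419 = -117432074662/65891935421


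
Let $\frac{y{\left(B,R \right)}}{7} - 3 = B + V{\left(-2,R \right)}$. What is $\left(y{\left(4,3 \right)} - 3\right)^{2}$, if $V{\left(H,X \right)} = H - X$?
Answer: $121$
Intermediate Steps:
$y{\left(B,R \right)} = 7 - 7 R + 7 B$ ($y{\left(B,R \right)} = 21 + 7 \left(B - \left(2 + R\right)\right) = 21 + 7 \left(-2 + B - R\right) = 21 - \left(14 - 7 B + 7 R\right) = 7 - 7 R + 7 B$)
$\left(y{\left(4,3 \right)} - 3\right)^{2} = \left(\left(7 - 21 + 7 \cdot 4\right) - 3\right)^{2} = \left(\left(7 - 21 + 28\right) - 3\right)^{2} = \left(14 - 3\right)^{2} = 11^{2} = 121$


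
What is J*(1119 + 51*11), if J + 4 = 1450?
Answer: 2429280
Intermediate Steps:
J = 1446 (J = -4 + 1450 = 1446)
J*(1119 + 51*11) = 1446*(1119 + 51*11) = 1446*(1119 + 561) = 1446*1680 = 2429280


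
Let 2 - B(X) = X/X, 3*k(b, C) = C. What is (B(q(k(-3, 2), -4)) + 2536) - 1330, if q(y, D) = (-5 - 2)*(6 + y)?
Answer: 1207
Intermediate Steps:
k(b, C) = C/3
q(y, D) = -42 - 7*y (q(y, D) = -7*(6 + y) = -42 - 7*y)
B(X) = 1 (B(X) = 2 - X/X = 2 - 1*1 = 2 - 1 = 1)
(B(q(k(-3, 2), -4)) + 2536) - 1330 = (1 + 2536) - 1330 = 2537 - 1330 = 1207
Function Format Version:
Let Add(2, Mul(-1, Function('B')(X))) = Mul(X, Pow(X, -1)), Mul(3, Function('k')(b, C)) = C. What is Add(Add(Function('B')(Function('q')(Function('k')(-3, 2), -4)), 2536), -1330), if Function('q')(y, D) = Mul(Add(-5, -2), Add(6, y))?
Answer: 1207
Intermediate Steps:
Function('k')(b, C) = Mul(Rational(1, 3), C)
Function('q')(y, D) = Add(-42, Mul(-7, y)) (Function('q')(y, D) = Mul(-7, Add(6, y)) = Add(-42, Mul(-7, y)))
Function('B')(X) = 1 (Function('B')(X) = Add(2, Mul(-1, Mul(X, Pow(X, -1)))) = Add(2, Mul(-1, 1)) = Add(2, -1) = 1)
Add(Add(Function('B')(Function('q')(Function('k')(-3, 2), -4)), 2536), -1330) = Add(Add(1, 2536), -1330) = Add(2537, -1330) = 1207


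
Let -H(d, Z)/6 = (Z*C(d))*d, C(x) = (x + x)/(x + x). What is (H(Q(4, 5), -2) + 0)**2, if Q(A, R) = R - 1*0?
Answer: 3600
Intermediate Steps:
Q(A, R) = R (Q(A, R) = R + 0 = R)
C(x) = 1 (C(x) = (2*x)/((2*x)) = (2*x)*(1/(2*x)) = 1)
H(d, Z) = -6*Z*d (H(d, Z) = -6*Z*1*d = -6*Z*d)
(H(Q(4, 5), -2) + 0)**2 = (-6*(-2)*5 + 0)**2 = (60 + 0)**2 = 60**2 = 3600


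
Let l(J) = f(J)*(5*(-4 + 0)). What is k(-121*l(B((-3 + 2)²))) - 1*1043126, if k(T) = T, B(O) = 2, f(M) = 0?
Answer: -1043126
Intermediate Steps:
l(J) = 0 (l(J) = 0*(5*(-4 + 0)) = 0*(5*(-4)) = 0*(-20) = 0)
k(-121*l(B((-3 + 2)²))) - 1*1043126 = -121*0 - 1*1043126 = 0 - 1043126 = -1043126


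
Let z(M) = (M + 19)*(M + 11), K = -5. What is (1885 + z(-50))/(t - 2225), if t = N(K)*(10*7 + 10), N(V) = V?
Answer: -442/375 ≈ -1.1787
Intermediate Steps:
t = -400 (t = -5*(10*7 + 10) = -5*(70 + 10) = -5*80 = -400)
z(M) = (11 + M)*(19 + M) (z(M) = (19 + M)*(11 + M) = (11 + M)*(19 + M))
(1885 + z(-50))/(t - 2225) = (1885 + (209 + (-50)² + 30*(-50)))/(-400 - 2225) = (1885 + (209 + 2500 - 1500))/(-2625) = (1885 + 1209)*(-1/2625) = 3094*(-1/2625) = -442/375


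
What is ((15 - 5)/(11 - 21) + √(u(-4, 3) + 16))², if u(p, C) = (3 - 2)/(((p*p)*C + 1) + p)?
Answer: (-15 + √3605)²/225 ≈ 9.0167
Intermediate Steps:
u(p, C) = 1/(1 + p + C*p²) (u(p, C) = 1/((p²*C + 1) + p) = 1/((C*p² + 1) + p) = 1/((1 + C*p²) + p) = 1/(1 + p + C*p²))
((15 - 5)/(11 - 21) + √(u(-4, 3) + 16))² = ((15 - 5)/(11 - 21) + √(1/(1 - 4 + 3*(-4)²) + 16))² = (10/(-10) + √(1/(1 - 4 + 3*16) + 16))² = (10*(-⅒) + √(1/(1 - 4 + 48) + 16))² = (-1 + √(1/45 + 16))² = (-1 + √(721/45))² = (-1 + √3605/15)²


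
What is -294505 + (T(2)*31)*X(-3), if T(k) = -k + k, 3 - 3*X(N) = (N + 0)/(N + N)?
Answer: -294505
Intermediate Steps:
X(N) = ⅚ (X(N) = 1 - (N + 0)/(3*(N + N)) = 1 - N/(3*(2*N)) = 1 - N*1/(2*N)/3 = 1 - ⅓*½ = 1 - ⅙ = ⅚)
T(k) = 0
-294505 + (T(2)*31)*X(-3) = -294505 + (0*31)*(⅚) = -294505 + 0*(⅚) = -294505 + 0 = -294505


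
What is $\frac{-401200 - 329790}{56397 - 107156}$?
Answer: $\frac{730990}{50759} \approx 14.401$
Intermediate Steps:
$\frac{-401200 - 329790}{56397 - 107156} = - \frac{730990}{-50759} = \left(-730990\right) \left(- \frac{1}{50759}\right) = \frac{730990}{50759}$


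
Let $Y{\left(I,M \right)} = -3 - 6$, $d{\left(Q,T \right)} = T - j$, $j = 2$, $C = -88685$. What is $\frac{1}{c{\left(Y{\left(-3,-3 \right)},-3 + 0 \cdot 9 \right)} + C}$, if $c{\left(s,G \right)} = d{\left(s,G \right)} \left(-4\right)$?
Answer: $- \frac{1}{88665} \approx -1.1278 \cdot 10^{-5}$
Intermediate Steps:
$d{\left(Q,T \right)} = -2 + T$ ($d{\left(Q,T \right)} = T - 2 = -2 + T$)
$Y{\left(I,M \right)} = -9$ ($Y{\left(I,M \right)} = -3 - 6 = -9$)
$c{\left(s,G \right)} = 8 - 4 G$ ($c{\left(s,G \right)} = \left(-2 + G\right) \left(-4\right) = 8 - 4 G$)
$\frac{1}{c{\left(Y{\left(-3,-3 \right)},-3 + 0 \cdot 9 \right)} + C} = \frac{1}{\left(8 - 4 \left(-3 + 0 \cdot 9\right)\right) - 88685} = \frac{1}{\left(8 - 4 \left(-3 + 0\right)\right) - 88685} = \frac{1}{\left(8 - -12\right) - 88685} = \frac{1}{\left(8 + 12\right) - 88685} = \frac{1}{20 - 88685} = \frac{1}{-88665} = - \frac{1}{88665}$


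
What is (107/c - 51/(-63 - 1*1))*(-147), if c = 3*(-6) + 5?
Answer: 909195/832 ≈ 1092.8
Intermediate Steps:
c = -13 (c = -18 + 5 = -13)
(107/c - 51/(-63 - 1*1))*(-147) = (107/(-13) - 51/(-63 - 1*1))*(-147) = (107*(-1/13) - 51/(-63 - 1))*(-147) = (-107/13 - 51/(-64))*(-147) = (-107/13 - 51*(-1/64))*(-147) = (-107/13 + 51/64)*(-147) = -6185/832*(-147) = 909195/832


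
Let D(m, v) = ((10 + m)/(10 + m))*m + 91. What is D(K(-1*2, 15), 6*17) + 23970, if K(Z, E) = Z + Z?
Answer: 24057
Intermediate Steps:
K(Z, E) = 2*Z
D(m, v) = 91 + m (D(m, v) = 1*m + 91 = m + 91 = 91 + m)
D(K(-1*2, 15), 6*17) + 23970 = (91 + 2*(-1*2)) + 23970 = (91 + 2*(-2)) + 23970 = (91 - 4) + 23970 = 87 + 23970 = 24057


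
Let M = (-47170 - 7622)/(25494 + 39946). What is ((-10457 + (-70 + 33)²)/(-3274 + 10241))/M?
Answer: 74339840/47716983 ≈ 1.5579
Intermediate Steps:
M = -6849/8180 (M = -54792/65440 = -54792*1/65440 = -6849/8180 ≈ -0.83729)
((-10457 + (-70 + 33)²)/(-3274 + 10241))/M = ((-10457 + (-70 + 33)²)/(-3274 + 10241))/(-6849/8180) = ((-10457 + (-37)²)/6967)*(-8180/6849) = ((-10457 + 1369)*(1/6967))*(-8180/6849) = -9088*1/6967*(-8180/6849) = -9088/6967*(-8180/6849) = 74339840/47716983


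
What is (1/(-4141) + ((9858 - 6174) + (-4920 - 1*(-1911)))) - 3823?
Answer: -13035869/4141 ≈ -3148.0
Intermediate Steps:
(1/(-4141) + ((9858 - 6174) + (-4920 - 1*(-1911)))) - 3823 = (-1/4141 + (3684 + (-4920 + 1911))) - 3823 = (-1/4141 + (3684 - 3009)) - 3823 = (-1/4141 + 675) - 3823 = 2795174/4141 - 3823 = -13035869/4141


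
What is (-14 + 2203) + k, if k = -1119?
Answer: 1070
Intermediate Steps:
(-14 + 2203) + k = (-14 + 2203) - 1119 = 2189 - 1119 = 1070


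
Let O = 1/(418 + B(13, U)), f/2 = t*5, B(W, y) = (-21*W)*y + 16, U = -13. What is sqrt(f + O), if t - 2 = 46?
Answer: sqrt(7614862703)/3983 ≈ 21.909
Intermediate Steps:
t = 48 (t = 2 + 46 = 48)
B(W, y) = 16 - 21*W*y (B(W, y) = -21*W*y + 16 = 16 - 21*W*y)
f = 480 (f = 2*(48*5) = 2*240 = 480)
O = 1/3983 (O = 1/(418 + (16 - 21*13*(-13))) = 1/(418 + (16 + 3549)) = 1/(418 + 3565) = 1/3983 ≈ 0.00025107)
sqrt(f + O) = sqrt(480 + 1/3983) = sqrt(1911841/3983) = sqrt(7614862703)/3983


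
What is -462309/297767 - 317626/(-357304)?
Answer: -483604889/728721508 ≈ -0.66363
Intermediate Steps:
-462309/297767 - 317626/(-357304) = -462309*1/297767 - 317626*(-1/357304) = -6333/4079 + 158813/178652 = -483604889/728721508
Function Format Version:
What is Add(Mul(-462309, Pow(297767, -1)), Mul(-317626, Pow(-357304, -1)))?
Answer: Rational(-483604889, 728721508) ≈ -0.66363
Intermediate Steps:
Add(Mul(-462309, Pow(297767, -1)), Mul(-317626, Pow(-357304, -1))) = Add(Mul(-462309, Rational(1, 297767)), Mul(-317626, Rational(-1, 357304))) = Add(Rational(-6333, 4079), Rational(158813, 178652)) = Rational(-483604889, 728721508)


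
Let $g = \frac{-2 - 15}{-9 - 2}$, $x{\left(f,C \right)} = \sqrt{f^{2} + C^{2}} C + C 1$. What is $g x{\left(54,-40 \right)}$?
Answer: $- \frac{680}{11} - \frac{1360 \sqrt{1129}}{11} \approx -4216.1$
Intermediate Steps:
$x{\left(f,C \right)} = C + C \sqrt{C^{2} + f^{2}}$ ($x{\left(f,C \right)} = \sqrt{C^{2} + f^{2}} C + C = C \sqrt{C^{2} + f^{2}} + C = C + C \sqrt{C^{2} + f^{2}}$)
$g = \frac{17}{11}$ ($g = - \frac{17}{-11} = \left(-17\right) \left(- \frac{1}{11}\right) = \frac{17}{11} \approx 1.5455$)
$g x{\left(54,-40 \right)} = \frac{17 \left(- 40 \left(1 + \sqrt{\left(-40\right)^{2} + 54^{2}}\right)\right)}{11} = \frac{17 \left(- 40 \left(1 + \sqrt{1600 + 2916}\right)\right)}{11} = \frac{17 \left(- 40 \left(1 + \sqrt{4516}\right)\right)}{11} = \frac{17 \left(- 40 \left(1 + 2 \sqrt{1129}\right)\right)}{11} = \frac{17 \left(-40 - 80 \sqrt{1129}\right)}{11} = - \frac{680}{11} - \frac{1360 \sqrt{1129}}{11}$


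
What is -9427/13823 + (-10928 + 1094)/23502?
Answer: -59581456/54144691 ≈ -1.1004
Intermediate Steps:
-9427/13823 + (-10928 + 1094)/23502 = -9427*1/13823 - 9834*1/23502 = -9427/13823 - 1639/3917 = -59581456/54144691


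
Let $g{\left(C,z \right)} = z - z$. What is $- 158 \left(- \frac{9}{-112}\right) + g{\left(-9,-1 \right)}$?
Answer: $- \frac{711}{56} \approx -12.696$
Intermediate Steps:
$g{\left(C,z \right)} = 0$
$- 158 \left(- \frac{9}{-112}\right) + g{\left(-9,-1 \right)} = - 158 \left(- \frac{9}{-112}\right) + 0 = - 158 \left(\left(-9\right) \left(- \frac{1}{112}\right)\right) + 0 = \left(-158\right) \frac{9}{112} + 0 = - \frac{711}{56} + 0 = - \frac{711}{56}$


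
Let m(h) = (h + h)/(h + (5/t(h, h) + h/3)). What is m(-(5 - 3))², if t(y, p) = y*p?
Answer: 2304/289 ≈ 7.9723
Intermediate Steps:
t(y, p) = p*y
m(h) = 2*h/(5/h² + 4*h/3) (m(h) = (h + h)/(h + (5/((h*h)) + h/3)) = (2*h)/(h + (5/(h²) + h*(⅓))) = (2*h)/(h + (5/h² + h/3)) = (2*h)/(5/h² + 4*h/3) = 2*h/(5/h² + 4*h/3))
m(-(5 - 3))² = (6*(-(5 - 3))³/(15 + 4*(-(5 - 3))³))² = (6*(-1*2)³/(15 + 4*(-1*2)³))² = (6*(-2)³/(15 + 4*(-2)³))² = (6*(-8)/(15 + 4*(-8)))² = (6*(-8)/(15 - 32))² = (6*(-8)/(-17))² = (6*(-8)*(-1/17))² = (48/17)² = 2304/289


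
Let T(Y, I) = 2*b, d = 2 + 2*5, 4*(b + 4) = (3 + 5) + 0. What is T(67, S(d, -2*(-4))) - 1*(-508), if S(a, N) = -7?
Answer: 504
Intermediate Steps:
b = -2 (b = -4 + ((3 + 5) + 0)/4 = -4 + (8 + 0)/4 = -4 + (¼)*8 = -4 + 2 = -2)
d = 12 (d = 2 + 10 = 12)
T(Y, I) = -4 (T(Y, I) = 2*(-2) = -4)
T(67, S(d, -2*(-4))) - 1*(-508) = -4 - 1*(-508) = -4 + 508 = 504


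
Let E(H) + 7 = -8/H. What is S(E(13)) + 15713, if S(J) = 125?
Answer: 15838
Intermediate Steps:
E(H) = -7 - 8/H
S(E(13)) + 15713 = 125 + 15713 = 15838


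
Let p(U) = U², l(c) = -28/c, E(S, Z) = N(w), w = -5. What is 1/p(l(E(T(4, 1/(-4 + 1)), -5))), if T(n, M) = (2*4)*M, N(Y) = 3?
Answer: 9/784 ≈ 0.011480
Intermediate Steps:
T(n, M) = 8*M
E(S, Z) = 3
1/p(l(E(T(4, 1/(-4 + 1)), -5))) = 1/((-28/3)²) = 1/(784/9) = 9/784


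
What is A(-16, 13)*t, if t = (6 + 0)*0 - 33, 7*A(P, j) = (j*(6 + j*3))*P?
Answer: 308880/7 ≈ 44126.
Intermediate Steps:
A(P, j) = P*j*(6 + 3*j)/7 (A(P, j) = ((j*(6 + j*3))*P)/7 = ((j*(6 + 3*j))*P)/7 = (P*j*(6 + 3*j))/7 = P*j*(6 + 3*j)/7)
t = -33 (t = 6*0 - 33 = 0 - 33 = -33)
A(-16, 13)*t = ((3/7)*(-16)*13*(2 + 13))*(-33) = ((3/7)*(-16)*13*15)*(-33) = -9360/7*(-33) = 308880/7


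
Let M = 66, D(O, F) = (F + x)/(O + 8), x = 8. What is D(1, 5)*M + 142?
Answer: 712/3 ≈ 237.33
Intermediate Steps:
D(O, F) = (8 + F)/(8 + O) (D(O, F) = (F + 8)/(O + 8) = (8 + F)/(8 + O))
D(1, 5)*M + 142 = ((8 + 5)/(8 + 1))*66 + 142 = (13/9)*66 + 142 = 286/3 + 142 = 712/3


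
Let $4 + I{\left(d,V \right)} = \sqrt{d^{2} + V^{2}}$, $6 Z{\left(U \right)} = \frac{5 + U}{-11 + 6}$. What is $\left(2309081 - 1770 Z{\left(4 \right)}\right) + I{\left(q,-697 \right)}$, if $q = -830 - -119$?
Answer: $2309608 + \sqrt{991330} \approx 2.3106 \cdot 10^{6}$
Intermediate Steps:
$Z{\left(U \right)} = - \frac{1}{6} - \frac{U}{30}$ ($Z{\left(U \right)} = \frac{\left(5 + U\right) \frac{1}{-11 + 6}}{6} = \frac{\left(5 + U\right) \frac{1}{-5}}{6} = \frac{\left(5 + U\right) \left(- \frac{1}{5}\right)}{6} = \frac{-1 - \frac{U}{5}}{6} = - \frac{1}{6} - \frac{U}{30}$)
$q = -711$ ($q = -830 + 119 = -711$)
$I{\left(d,V \right)} = -4 + \sqrt{V^{2} + d^{2}}$ ($I{\left(d,V \right)} = -4 + \sqrt{d^{2} + V^{2}} = -4 + \sqrt{V^{2} + d^{2}}$)
$\left(2309081 - 1770 Z{\left(4 \right)}\right) + I{\left(q,-697 \right)} = \left(2309081 - 1770 \left(- \frac{1}{6} - \frac{2}{15}\right)\right) - \left(4 - \sqrt{\left(-697\right)^{2} + \left(-711\right)^{2}}\right) = \left(2309081 - 1770 \left(- \frac{1}{6} - \frac{2}{15}\right)\right) - \left(4 - \sqrt{485809 + 505521}\right) = \left(2309081 - -531\right) - \left(4 - \sqrt{991330}\right) = \left(2309081 + 531\right) - \left(4 - \sqrt{991330}\right) = 2309612 - \left(4 - \sqrt{991330}\right) = 2309608 + \sqrt{991330}$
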